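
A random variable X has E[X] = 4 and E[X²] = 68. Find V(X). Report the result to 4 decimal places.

V(X) = 68 − (4)² = 52

52.0000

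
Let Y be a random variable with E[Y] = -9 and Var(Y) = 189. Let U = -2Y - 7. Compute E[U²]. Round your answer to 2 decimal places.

877.00

E[-2Y - 7] = -2·-9 − 7 = 11
Var(-2Y - 7) = (-2)²·189 = 756
E[U²] = Var(U) + (E[U])² = 756 + (11)² = 877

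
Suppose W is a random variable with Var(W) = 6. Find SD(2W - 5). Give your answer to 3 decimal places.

4.899

Var(2W - 5) = (2)²·6 = 24
SD(2W - 5) = √24 ≈ 4.899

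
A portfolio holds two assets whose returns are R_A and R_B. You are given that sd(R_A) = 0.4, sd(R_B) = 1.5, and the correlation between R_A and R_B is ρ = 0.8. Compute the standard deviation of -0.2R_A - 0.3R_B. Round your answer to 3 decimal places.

0.516

var(R_A) = (0.4)² = 0.16;  var(R_B) = (1.5)² = 2.25
cov(R_A,R_B) = ρ·sd(R_A)·sd(R_B) = 0.8·0.4·1.5 = 0.48
var(-0.2R_A - 0.3R_B) = (-0.2)²·var(R_A) + (-0.3)²·var(R_B) + 2·(-0.2)·(-0.3)·cov(R_A,R_B)
= 0.04·0.16 + 0.09·2.25 + 0.12·0.48 = 0.2665
sd(-0.2R_A - 0.3R_B) = √0.2665 ≈ 0.516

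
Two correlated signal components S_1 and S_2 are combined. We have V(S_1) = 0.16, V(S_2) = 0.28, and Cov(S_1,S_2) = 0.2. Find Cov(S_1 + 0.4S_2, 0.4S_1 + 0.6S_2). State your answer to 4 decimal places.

0.2832

Cov(S_1 + 0.4S_2, 0.4S_1 + 0.6S_2) = (1)(0.4)V(S_1) + (0.4)(0.6)V(S_2) + [(1)(0.6) + (0.4)(0.4)]Cov(S_1,S_2)
= 0.4·0.16 + 0.24·0.28 + 0.76·0.2 = 0.2832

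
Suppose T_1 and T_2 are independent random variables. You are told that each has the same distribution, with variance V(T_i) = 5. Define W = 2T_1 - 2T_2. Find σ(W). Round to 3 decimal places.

6.325

By independence, V(W) = (2)²V(T_1) + (-2)²V(T_2)
= (2)²·5 + (-2)²·5 = 40
σ(W) = √40 ≈ 6.325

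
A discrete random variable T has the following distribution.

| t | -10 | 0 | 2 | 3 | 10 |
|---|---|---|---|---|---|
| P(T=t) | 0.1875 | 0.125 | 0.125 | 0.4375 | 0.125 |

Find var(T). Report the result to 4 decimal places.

34.8086

E[T] = (-10)(0.1875) + (0)(0.125) + (2)(0.125) + (3)(0.4375) + (10)(0.125) = 0.9375
E[T²] = (-10)²(0.1875) + (0)²(0.125) + (2)²(0.125) + (3)²(0.4375) + (10)²(0.125) = 35.6875
var(T) = E[T²] − (E[T])² = 35.6875 − (0.9375)² = 34.80859375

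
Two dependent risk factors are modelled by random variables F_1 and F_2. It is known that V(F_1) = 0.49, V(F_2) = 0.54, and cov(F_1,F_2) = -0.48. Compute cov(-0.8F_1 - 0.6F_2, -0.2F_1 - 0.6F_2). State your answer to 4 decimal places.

-0.0152

cov(-0.8F_1 - 0.6F_2, -0.2F_1 - 0.6F_2) = (-0.8)(-0.2)V(F_1) + (-0.6)(-0.6)V(F_2) + [(-0.8)(-0.6) + (-0.6)(-0.2)]cov(F_1,F_2)
= 0.16·0.49 + 0.36·0.54 + 0.6·-0.48 = -0.0152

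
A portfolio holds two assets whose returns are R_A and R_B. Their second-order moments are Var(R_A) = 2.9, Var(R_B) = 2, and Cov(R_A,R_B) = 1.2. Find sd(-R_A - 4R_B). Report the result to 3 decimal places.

6.671

Var(-R_A - 4R_B) = (-1)²·Var(R_A) + (-4)²·Var(R_B) + 2·(-1)·(-4)·Cov(R_A,R_B)
= 1·2.9 + 16·2 + 8·1.2 = 44.5
sd(-R_A - 4R_B) = √44.5 ≈ 6.671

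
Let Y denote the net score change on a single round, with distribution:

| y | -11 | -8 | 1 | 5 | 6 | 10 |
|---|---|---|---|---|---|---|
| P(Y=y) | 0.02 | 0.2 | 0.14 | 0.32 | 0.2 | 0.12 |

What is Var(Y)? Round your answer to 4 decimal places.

E[Y] = (-11)(0.02) + (-8)(0.2) + (1)(0.14) + (5)(0.32) + (6)(0.2) + (10)(0.12) = 2.32
E[Y²] = (-11)²(0.02) + (-8)²(0.2) + (1)²(0.14) + (5)²(0.32) + (6)²(0.2) + (10)²(0.12) = 42.56
Var(Y) = E[Y²] − (E[Y])² = 42.56 − (2.32)² = 37.1776

37.1776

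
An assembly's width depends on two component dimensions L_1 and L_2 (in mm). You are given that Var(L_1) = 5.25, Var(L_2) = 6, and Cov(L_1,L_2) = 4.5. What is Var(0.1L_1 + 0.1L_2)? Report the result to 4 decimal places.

Var(0.1L_1 + 0.1L_2) = (0.1)²·Var(L_1) + (0.1)²·Var(L_2) + 2·(0.1)·(0.1)·Cov(L_1,L_2)
= 0.01·5.25 + 0.01·6 + 0.02·4.5 = 0.2025

0.2025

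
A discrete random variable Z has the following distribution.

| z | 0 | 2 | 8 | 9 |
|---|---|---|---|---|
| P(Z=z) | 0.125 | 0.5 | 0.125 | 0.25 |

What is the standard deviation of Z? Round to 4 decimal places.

3.4911

E[Z] = (0)(0.125) + (2)(0.5) + (8)(0.125) + (9)(0.25) = 4.25
E[Z²] = (0)²(0.125) + (2)²(0.5) + (8)²(0.125) + (9)²(0.25) = 30.25
Var(Z) = E[Z²] − (E[Z])² = 30.25 − (4.25)² = 12.1875
σ(Z) = √12.1875 ≈ 3.4911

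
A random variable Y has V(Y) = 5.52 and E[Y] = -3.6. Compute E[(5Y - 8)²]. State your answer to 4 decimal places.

E[5Y - 8] = 5·-3.6 − 8 = -26
V(5Y - 8) = (5)²·5.52 = 138
E[(5Y - 8)²] = V((5Y - 8)) + (E[(5Y - 8)])² = 138 + (-26)² = 814

814.0000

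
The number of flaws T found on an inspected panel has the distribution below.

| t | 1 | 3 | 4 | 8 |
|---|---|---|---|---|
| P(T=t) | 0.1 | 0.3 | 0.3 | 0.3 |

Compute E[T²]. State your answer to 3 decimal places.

E[T²] = (1)²(0.1) + (3)²(0.3) + (4)²(0.3) + (8)²(0.3) = 26.8

26.800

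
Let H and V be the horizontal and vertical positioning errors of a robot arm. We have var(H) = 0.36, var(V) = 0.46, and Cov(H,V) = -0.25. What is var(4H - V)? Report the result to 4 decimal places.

8.2200

var(4H - V) = (4)²·var(H) + (-1)²·var(V) + 2·(4)·(-1)·Cov(H,V)
= 16·0.36 + 1·0.46 + -8·-0.25 = 8.22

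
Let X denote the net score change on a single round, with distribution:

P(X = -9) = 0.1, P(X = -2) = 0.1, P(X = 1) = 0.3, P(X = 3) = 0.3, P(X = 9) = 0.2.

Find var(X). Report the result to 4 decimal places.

24.0900

E[X] = (-9)(0.1) + (-2)(0.1) + (1)(0.3) + (3)(0.3) + (9)(0.2) = 1.9
E[X²] = (-9)²(0.1) + (-2)²(0.1) + (1)²(0.3) + (3)²(0.3) + (9)²(0.2) = 27.7
var(X) = E[X²] − (E[X])² = 27.7 − (1.9)² = 24.09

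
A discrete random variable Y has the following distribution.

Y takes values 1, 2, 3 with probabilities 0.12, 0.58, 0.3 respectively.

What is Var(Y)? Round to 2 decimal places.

E[Y] = (1)(0.12) + (2)(0.58) + (3)(0.3) = 2.18
E[Y²] = (1)²(0.12) + (2)²(0.58) + (3)²(0.3) = 5.14
Var(Y) = E[Y²] − (E[Y])² = 5.14 − (2.18)² = 0.3876

0.39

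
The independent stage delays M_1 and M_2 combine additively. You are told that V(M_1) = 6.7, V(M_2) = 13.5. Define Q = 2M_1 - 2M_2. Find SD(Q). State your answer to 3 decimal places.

By independence, V(Q) = (2)²V(M_1) + (-2)²V(M_2)
= (2)²·6.7 + (-2)²·13.5 = 80.8
SD(Q) = √80.8 ≈ 8.989

8.989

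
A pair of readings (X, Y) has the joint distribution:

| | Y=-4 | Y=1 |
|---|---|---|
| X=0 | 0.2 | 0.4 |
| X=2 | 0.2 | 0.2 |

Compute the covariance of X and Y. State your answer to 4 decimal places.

-0.4000

E[X] = 0.8,  E[Y] = -1
E[XY] = -1.2
Cov(X,Y) = E[XY] − E[X]E[Y] = -1.2 − (0.8)(-1) = -0.4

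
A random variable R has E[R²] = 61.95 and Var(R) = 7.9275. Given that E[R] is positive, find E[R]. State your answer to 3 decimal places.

(E[R])² = E[R²] − Var(R) = 61.95 − 7.9275 = 54.0225
E[R] = √54.0225 = 7.35

7.350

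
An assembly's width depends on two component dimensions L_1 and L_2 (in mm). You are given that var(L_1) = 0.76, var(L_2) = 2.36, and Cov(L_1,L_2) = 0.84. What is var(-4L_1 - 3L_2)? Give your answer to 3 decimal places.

var(-4L_1 - 3L_2) = (-4)²·var(L_1) + (-3)²·var(L_2) + 2·(-4)·(-3)·Cov(L_1,L_2)
= 16·0.76 + 9·2.36 + 24·0.84 = 53.56

53.560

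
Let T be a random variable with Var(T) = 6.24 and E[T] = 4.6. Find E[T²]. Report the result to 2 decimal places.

27.40

E[T²] = Var(T) + (E[T])² = 6.24 + (4.6)² = 27.4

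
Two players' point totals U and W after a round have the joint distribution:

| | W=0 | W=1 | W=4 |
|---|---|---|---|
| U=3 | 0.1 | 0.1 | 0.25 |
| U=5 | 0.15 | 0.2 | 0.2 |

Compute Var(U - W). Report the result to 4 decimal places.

4.7000

E[U] = 4.1,  E[W] = 2.1,  E[UW] = 8.3
Var(U) = 17.8 − (4.1)² = 0.99;  Var(W) = 7.5 − (2.1)² = 3.09
Cov(U,W) = 8.3 − (4.1)(2.1) = -0.31
Var(U - W) = (1)²·0.99 + (-1)²·3.09 + 2·(1)·(-1)·-0.31 = 4.7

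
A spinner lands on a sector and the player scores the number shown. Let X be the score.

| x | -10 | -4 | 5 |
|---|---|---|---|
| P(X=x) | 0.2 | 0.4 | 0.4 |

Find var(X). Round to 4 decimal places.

33.8400

E[X] = (-10)(0.2) + (-4)(0.4) + (5)(0.4) = -1.6
E[X²] = (-10)²(0.2) + (-4)²(0.4) + (5)²(0.4) = 36.4
var(X) = E[X²] − (E[X])² = 36.4 − (-1.6)² = 33.84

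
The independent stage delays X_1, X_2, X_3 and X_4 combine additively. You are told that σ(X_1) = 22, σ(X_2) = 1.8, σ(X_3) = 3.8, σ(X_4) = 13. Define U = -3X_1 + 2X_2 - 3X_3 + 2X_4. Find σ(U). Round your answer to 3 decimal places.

var(X_1) = 484, var(X_2) = 3.24, var(X_3) = 14.44, var(X_4) = 169
By independence, var(U) = (-3)²var(X_1) + (2)²var(X_2) + (-3)²var(X_3) + (2)²var(X_4)
= (-3)²·484 + (2)²·3.24 + (-3)²·14.44 + (2)²·169 = 5174.92
σ(U) = √5174.92 ≈ 71.937

71.937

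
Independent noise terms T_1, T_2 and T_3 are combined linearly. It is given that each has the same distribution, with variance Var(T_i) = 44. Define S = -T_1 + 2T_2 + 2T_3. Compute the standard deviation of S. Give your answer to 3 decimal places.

By independence, Var(S) = (-1)²Var(T_1) + (2)²Var(T_2) + (2)²Var(T_3)
= (-1)²·44 + (2)²·44 + (2)²·44 = 396
SD(S) = √396 ≈ 19.900

19.900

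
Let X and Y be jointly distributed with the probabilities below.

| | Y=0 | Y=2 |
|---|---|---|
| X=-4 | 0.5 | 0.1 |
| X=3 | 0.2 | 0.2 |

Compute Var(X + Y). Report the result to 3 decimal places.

E[X] = -1.2,  E[Y] = 0.6,  E[XY] = 0.4
Var(X) = 13.2 − (-1.2)² = 11.76;  Var(Y) = 1.2 − (0.6)² = 0.84
cov(X,Y) = 0.4 − (-1.2)(0.6) = 1.12
Var(X + Y) = (1)²·11.76 + (1)²·0.84 + 2·(1)·(1)·1.12 = 14.84

14.840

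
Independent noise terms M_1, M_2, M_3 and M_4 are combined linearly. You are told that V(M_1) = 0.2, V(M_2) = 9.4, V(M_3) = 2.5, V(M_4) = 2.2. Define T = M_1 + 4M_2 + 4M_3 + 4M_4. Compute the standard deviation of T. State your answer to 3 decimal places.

By independence, V(T) = (1)²V(M_1) + (4)²V(M_2) + (4)²V(M_3) + (4)²V(M_4)
= (1)²·0.2 + (4)²·9.4 + (4)²·2.5 + (4)²·2.2 = 225.8
SD(T) = √225.8 ≈ 15.027

15.027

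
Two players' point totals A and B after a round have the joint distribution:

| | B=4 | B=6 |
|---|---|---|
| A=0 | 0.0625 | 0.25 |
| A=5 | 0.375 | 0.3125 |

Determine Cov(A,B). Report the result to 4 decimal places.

-0.7422

E[A] = 3.4375,  E[B] = 5.125
E[AB] = 16.875
Cov(A,B) = E[AB] − E[A]E[B] = 16.875 − (3.4375)(5.125) = -0.7421875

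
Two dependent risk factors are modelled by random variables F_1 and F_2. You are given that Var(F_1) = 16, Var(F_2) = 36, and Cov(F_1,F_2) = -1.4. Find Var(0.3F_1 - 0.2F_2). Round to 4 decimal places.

Var(0.3F_1 - 0.2F_2) = (0.3)²·Var(F_1) + (-0.2)²·Var(F_2) + 2·(0.3)·(-0.2)·Cov(F_1,F_2)
= 0.09·16 + 0.04·36 + -0.12·-1.4 = 3.048

3.0480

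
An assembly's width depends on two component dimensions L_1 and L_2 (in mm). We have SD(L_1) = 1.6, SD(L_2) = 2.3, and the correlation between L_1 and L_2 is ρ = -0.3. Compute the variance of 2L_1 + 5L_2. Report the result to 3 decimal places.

Var(L_1) = (1.6)² = 2.56;  Var(L_2) = (2.3)² = 5.29
Cov(L_1,L_2) = ρ·SD(L_1)·SD(L_2) = -0.3·1.6·2.3 = -1.104
Var(2L_1 + 5L_2) = (2)²·Var(L_1) + (5)²·Var(L_2) + 2·(2)·(5)·Cov(L_1,L_2)
= 4·2.56 + 25·5.29 + 20·-1.104 = 120.41

120.410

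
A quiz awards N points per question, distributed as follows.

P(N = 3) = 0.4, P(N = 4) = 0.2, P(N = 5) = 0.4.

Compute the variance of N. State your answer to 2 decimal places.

E[N] = (3)(0.4) + (4)(0.2) + (5)(0.4) = 4
E[N²] = (3)²(0.4) + (4)²(0.2) + (5)²(0.4) = 16.8
V(N) = E[N²] − (E[N])² = 16.8 − (4)² = 0.8

0.80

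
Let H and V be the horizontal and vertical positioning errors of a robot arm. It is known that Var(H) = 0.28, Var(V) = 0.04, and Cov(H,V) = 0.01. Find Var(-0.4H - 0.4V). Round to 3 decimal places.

Var(-0.4H - 0.4V) = (-0.4)²·Var(H) + (-0.4)²·Var(V) + 2·(-0.4)·(-0.4)·Cov(H,V)
= 0.16·0.28 + 0.16·0.04 + 0.32·0.01 = 0.0544

0.054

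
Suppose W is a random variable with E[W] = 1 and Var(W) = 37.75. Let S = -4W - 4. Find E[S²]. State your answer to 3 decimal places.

668.000

E[-4W - 4] = -4·1 − 4 = -8
Var(-4W - 4) = (-4)²·37.75 = 604
E[S²] = Var(S) + (E[S])² = 604 + (-8)² = 668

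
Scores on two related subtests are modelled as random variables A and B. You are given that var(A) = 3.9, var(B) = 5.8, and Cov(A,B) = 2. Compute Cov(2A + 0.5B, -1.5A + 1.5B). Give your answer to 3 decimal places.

Cov(2A + 0.5B, -1.5A + 1.5B) = (2)(-1.5)var(A) + (0.5)(1.5)var(B) + [(2)(1.5) + (0.5)(-1.5)]Cov(A,B)
= -3·3.9 + 0.75·5.8 + 2.25·2 = -2.85

-2.850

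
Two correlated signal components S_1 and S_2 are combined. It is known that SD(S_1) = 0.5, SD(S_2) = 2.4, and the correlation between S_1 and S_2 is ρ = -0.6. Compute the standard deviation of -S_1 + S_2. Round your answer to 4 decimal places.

2.7295

Var(S_1) = (0.5)² = 0.25;  Var(S_2) = (2.4)² = 5.76
Cov(S_1,S_2) = ρ·SD(S_1)·SD(S_2) = -0.6·0.5·2.4 = -0.72
Var(-S_1 + S_2) = (-1)²·Var(S_1) + (1)²·Var(S_2) + 2·(-1)·(1)·Cov(S_1,S_2)
= 1·0.25 + 1·5.76 + -2·-0.72 = 7.45
SD(-S_1 + S_2) = √7.45 ≈ 2.7295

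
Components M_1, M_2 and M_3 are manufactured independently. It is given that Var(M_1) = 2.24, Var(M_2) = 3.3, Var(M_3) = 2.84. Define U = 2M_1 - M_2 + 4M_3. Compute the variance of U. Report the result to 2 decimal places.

By independence, Var(U) = (2)²Var(M_1) + (-1)²Var(M_2) + (4)²Var(M_3)
= (2)²·2.24 + (-1)²·3.3 + (4)²·2.84 = 57.7

57.70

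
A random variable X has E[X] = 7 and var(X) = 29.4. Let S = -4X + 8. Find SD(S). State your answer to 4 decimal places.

var(-4X + 8) = (-4)²·29.4 = 470.4
SD(S) = √470.4 ≈ 21.6887

21.6887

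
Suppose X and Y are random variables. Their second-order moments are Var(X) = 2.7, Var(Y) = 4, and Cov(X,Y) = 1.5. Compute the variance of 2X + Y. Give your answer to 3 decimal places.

Var(2X + Y) = (2)²·Var(X) + (1)²·Var(Y) + 2·(2)·(1)·Cov(X,Y)
= 4·2.7 + 1·4 + 4·1.5 = 20.8

20.800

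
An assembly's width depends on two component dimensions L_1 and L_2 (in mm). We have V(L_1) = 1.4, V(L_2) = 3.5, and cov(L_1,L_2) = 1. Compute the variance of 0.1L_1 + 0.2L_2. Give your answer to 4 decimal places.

V(0.1L_1 + 0.2L_2) = (0.1)²·V(L_1) + (0.2)²·V(L_2) + 2·(0.1)·(0.2)·cov(L_1,L_2)
= 0.01·1.4 + 0.04·3.5 + 0.04·1 = 0.194

0.1940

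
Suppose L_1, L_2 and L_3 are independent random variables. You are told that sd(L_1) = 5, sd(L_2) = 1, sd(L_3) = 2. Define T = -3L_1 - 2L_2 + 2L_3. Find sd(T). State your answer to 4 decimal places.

Var(L_1) = 25, Var(L_2) = 1, Var(L_3) = 4
By independence, Var(T) = (-3)²Var(L_1) + (-2)²Var(L_2) + (2)²Var(L_3)
= (-3)²·25 + (-2)²·1 + (2)²·4 = 245
sd(T) = √245 ≈ 15.6525

15.6525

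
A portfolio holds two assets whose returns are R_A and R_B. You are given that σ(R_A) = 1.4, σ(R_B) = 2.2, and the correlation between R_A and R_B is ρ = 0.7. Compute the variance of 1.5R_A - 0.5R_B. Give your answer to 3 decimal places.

var(R_A) = (1.4)² = 1.96;  var(R_B) = (2.2)² = 4.84
Cov(R_A,R_B) = ρ·σ(R_A)·σ(R_B) = 0.7·1.4·2.2 = 2.156
var(1.5R_A - 0.5R_B) = (1.5)²·var(R_A) + (-0.5)²·var(R_B) + 2·(1.5)·(-0.5)·Cov(R_A,R_B)
= 2.25·1.96 + 0.25·4.84 + -1.5·2.156 = 2.386

2.386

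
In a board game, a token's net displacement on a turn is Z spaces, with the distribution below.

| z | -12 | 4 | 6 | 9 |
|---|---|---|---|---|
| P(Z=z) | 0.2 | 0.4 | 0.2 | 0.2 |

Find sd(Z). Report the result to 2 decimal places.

7.33

E[Z] = (-12)(0.2) + (4)(0.4) + (6)(0.2) + (9)(0.2) = 2.2
E[Z²] = (-12)²(0.2) + (4)²(0.4) + (6)²(0.2) + (9)²(0.2) = 58.6
Var(Z) = E[Z²] − (E[Z])² = 58.6 − (2.2)² = 53.76
sd(Z) = √53.76 ≈ 7.33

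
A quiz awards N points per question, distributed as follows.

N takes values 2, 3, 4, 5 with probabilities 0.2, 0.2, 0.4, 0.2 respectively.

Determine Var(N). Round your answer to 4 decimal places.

1.0400

E[N] = (2)(0.2) + (3)(0.2) + (4)(0.4) + (5)(0.2) = 3.6
E[N²] = (2)²(0.2) + (3)²(0.2) + (4)²(0.4) + (5)²(0.2) = 14
Var(N) = E[N²] − (E[N])² = 14 − (3.6)² = 1.04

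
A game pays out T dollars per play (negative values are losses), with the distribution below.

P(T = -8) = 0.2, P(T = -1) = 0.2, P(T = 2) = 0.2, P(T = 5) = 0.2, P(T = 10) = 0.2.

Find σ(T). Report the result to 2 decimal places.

E[T] = (-8)(0.2) + (-1)(0.2) + (2)(0.2) + (5)(0.2) + (10)(0.2) = 1.6
E[T²] = (-8)²(0.2) + (-1)²(0.2) + (2)²(0.2) + (5)²(0.2) + (10)²(0.2) = 38.8
Var(T) = E[T²] − (E[T])² = 38.8 − (1.6)² = 36.24
σ(T) = √36.24 ≈ 6.02

6.02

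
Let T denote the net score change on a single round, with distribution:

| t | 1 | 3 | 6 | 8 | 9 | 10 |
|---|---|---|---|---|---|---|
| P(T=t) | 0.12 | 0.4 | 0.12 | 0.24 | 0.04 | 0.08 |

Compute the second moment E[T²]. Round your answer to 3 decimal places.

E[T²] = (1)²(0.12) + (3)²(0.4) + (6)²(0.12) + (8)²(0.24) + (9)²(0.04) + (10)²(0.08) = 34.64

34.640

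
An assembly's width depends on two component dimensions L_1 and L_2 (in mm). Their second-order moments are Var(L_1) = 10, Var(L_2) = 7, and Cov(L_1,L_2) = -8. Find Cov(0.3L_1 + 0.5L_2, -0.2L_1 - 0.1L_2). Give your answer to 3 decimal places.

0.090

Cov(0.3L_1 + 0.5L_2, -0.2L_1 - 0.1L_2) = (0.3)(-0.2)Var(L_1) + (0.5)(-0.1)Var(L_2) + [(0.3)(-0.1) + (0.5)(-0.2)]Cov(L_1,L_2)
= -0.06·10 + -0.05·7 + -0.13·-8 = 0.09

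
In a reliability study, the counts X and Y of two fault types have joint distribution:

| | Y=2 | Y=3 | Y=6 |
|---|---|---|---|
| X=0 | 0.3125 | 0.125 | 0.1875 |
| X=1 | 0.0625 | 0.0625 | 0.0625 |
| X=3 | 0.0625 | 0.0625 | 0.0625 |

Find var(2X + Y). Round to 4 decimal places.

E[X] = 0.75,  E[Y] = 3.5,  E[XY] = 2.75
var(X) = 1.875 − (0.75)² = 1.3125;  var(Y) = 15.25 − (3.5)² = 3
cov(X,Y) = 2.75 − (0.75)(3.5) = 0.125
var(2X + Y) = (2)²·1.3125 + (1)²·3 + 2·(2)·(1)·0.125 = 8.75

8.7500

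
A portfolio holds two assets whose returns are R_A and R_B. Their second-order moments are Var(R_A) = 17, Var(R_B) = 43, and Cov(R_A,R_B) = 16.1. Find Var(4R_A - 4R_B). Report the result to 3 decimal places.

Var(4R_A - 4R_B) = (4)²·Var(R_A) + (-4)²·Var(R_B) + 2·(4)·(-4)·Cov(R_A,R_B)
= 16·17 + 16·43 + -32·16.1 = 444.8

444.800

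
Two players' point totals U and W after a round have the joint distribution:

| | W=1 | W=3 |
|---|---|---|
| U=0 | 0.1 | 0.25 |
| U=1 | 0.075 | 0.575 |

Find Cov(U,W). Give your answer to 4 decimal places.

0.0775

E[U] = 0.65,  E[W] = 2.65
E[UW] = 1.8
Cov(U,W) = E[UW] − E[U]E[W] = 1.8 − (0.65)(2.65) = 0.0775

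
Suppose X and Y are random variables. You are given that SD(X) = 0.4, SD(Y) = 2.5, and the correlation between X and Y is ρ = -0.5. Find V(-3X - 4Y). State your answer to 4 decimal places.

89.4400

V(X) = (0.4)² = 0.16;  V(Y) = (2.5)² = 6.25
Cov(X,Y) = ρ·SD(X)·SD(Y) = -0.5·0.4·2.5 = -0.5
V(-3X - 4Y) = (-3)²·V(X) + (-4)²·V(Y) + 2·(-3)·(-4)·Cov(X,Y)
= 9·0.16 + 16·6.25 + 24·-0.5 = 89.44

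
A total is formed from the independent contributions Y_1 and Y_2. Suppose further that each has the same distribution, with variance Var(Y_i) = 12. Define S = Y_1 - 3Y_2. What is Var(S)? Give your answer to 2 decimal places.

By independence, Var(S) = (1)²Var(Y_1) + (-3)²Var(Y_2)
= (1)²·12 + (-3)²·12 = 120

120.00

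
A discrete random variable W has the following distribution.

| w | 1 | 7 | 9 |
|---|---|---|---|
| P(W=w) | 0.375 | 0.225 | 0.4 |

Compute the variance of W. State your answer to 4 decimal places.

E[W] = (1)(0.375) + (7)(0.225) + (9)(0.4) = 5.55
E[W²] = (1)²(0.375) + (7)²(0.225) + (9)²(0.4) = 43.8
var(W) = E[W²] − (E[W])² = 43.8 − (5.55)² = 12.9975

12.9975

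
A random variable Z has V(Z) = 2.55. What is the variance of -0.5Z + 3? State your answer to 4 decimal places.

0.6375

V(-0.5Z + 3) = (-0.5)²·V(Z) = 0.25·2.55 = 0.6375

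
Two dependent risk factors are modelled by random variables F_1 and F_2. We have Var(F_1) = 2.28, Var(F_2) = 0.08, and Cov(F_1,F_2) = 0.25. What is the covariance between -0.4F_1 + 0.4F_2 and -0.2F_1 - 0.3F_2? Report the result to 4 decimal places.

Cov(-0.4F_1 + 0.4F_2, -0.2F_1 - 0.3F_2) = (-0.4)(-0.2)Var(F_1) + (0.4)(-0.3)Var(F_2) + [(-0.4)(-0.3) + (0.4)(-0.2)]Cov(F_1,F_2)
= 0.08·2.28 + -0.12·0.08 + 0.04·0.25 = 0.1828

0.1828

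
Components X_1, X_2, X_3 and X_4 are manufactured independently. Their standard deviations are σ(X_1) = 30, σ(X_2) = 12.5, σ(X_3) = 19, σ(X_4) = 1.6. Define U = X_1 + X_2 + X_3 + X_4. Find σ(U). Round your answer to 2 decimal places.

37.68

V(X_1) = 900, V(X_2) = 156.25, V(X_3) = 361, V(X_4) = 2.56
By independence, V(U) = (1)²V(X_1) + (1)²V(X_2) + (1)²V(X_3) + (1)²V(X_4)
= (1)²·900 + (1)²·156.25 + (1)²·361 + (1)²·2.56 = 1419.81
σ(U) = √1419.81 ≈ 37.68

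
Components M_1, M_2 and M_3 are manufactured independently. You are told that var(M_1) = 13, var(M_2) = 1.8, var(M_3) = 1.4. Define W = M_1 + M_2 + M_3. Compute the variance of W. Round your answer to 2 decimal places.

By independence, var(W) = (1)²var(M_1) + (1)²var(M_2) + (1)²var(M_3)
= (1)²·13 + (1)²·1.8 + (1)²·1.4 = 16.2

16.20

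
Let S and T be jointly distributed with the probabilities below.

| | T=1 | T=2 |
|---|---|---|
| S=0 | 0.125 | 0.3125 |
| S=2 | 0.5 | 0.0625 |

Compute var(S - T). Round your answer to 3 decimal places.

E[S] = 1.125,  E[T] = 1.375,  E[ST] = 1.25
var(S) = 2.25 − (1.125)² = 0.984375;  var(T) = 2.125 − (1.375)² = 0.234375
Cov(S,T) = 1.25 − (1.125)(1.375) = -0.296875
var(S - T) = (1)²·0.984375 + (-1)²·0.234375 + 2·(1)·(-1)·-0.296875 = 1.8125

1.813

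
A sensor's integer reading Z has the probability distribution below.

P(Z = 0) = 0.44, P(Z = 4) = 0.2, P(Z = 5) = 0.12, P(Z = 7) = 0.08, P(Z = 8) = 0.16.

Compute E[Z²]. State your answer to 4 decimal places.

20.3600

E[Z²] = (0)²(0.44) + (4)²(0.2) + (5)²(0.12) + (7)²(0.08) + (8)²(0.16) = 20.36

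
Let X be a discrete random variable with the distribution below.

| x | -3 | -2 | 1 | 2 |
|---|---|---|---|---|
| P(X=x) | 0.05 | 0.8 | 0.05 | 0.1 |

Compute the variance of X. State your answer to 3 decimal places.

1.850

E[X] = (-3)(0.05) + (-2)(0.8) + (1)(0.05) + (2)(0.1) = -1.5
E[X²] = (-3)²(0.05) + (-2)²(0.8) + (1)²(0.05) + (2)²(0.1) = 4.1
var(X) = E[X²] − (E[X])² = 4.1 − (-1.5)² = 1.85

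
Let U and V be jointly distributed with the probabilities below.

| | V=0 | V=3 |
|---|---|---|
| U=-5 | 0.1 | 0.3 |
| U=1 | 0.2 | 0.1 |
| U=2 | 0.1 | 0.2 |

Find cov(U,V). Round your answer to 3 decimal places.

-1.020

E[U] = -1.1,  E[V] = 1.8
E[UV] = -3
cov(U,V) = E[UV] − E[U]E[V] = -3 − (-1.1)(1.8) = -1.02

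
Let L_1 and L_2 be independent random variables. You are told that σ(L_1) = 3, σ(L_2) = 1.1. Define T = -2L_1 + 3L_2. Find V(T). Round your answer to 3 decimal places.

V(L_1) = 9, V(L_2) = 1.21
By independence, V(T) = (-2)²V(L_1) + (3)²V(L_2)
= (-2)²·9 + (3)²·1.21 = 46.89

46.890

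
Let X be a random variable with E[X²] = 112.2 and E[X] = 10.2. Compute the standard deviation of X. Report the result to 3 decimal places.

2.857

Var(X) = 112.2 − (10.2)² = 8.16
σ(X) = √8.16 ≈ 2.857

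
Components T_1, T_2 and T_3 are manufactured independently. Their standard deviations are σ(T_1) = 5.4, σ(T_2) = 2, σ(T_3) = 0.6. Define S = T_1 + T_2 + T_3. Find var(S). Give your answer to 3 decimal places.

var(T_1) = 29.16, var(T_2) = 4, var(T_3) = 0.36
By independence, var(S) = (1)²var(T_1) + (1)²var(T_2) + (1)²var(T_3)
= (1)²·29.16 + (1)²·4 + (1)²·0.36 = 33.52

33.520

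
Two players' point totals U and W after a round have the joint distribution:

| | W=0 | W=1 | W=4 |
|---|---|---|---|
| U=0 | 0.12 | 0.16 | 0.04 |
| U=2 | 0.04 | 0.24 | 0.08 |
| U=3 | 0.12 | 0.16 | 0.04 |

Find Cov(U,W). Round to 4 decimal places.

0.0640

E[U] = 1.68,  E[W] = 1.2
E[UW] = 2.08
Cov(U,W) = E[UW] − E[U]E[W] = 2.08 − (1.68)(1.2) = 0.064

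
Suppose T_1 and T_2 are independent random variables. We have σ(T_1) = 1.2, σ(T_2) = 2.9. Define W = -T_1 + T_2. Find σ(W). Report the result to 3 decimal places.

Var(T_1) = 1.44, Var(T_2) = 8.41
By independence, Var(W) = (-1)²Var(T_1) + (1)²Var(T_2)
= (-1)²·1.44 + (1)²·8.41 = 9.85
σ(W) = √9.85 ≈ 3.138

3.138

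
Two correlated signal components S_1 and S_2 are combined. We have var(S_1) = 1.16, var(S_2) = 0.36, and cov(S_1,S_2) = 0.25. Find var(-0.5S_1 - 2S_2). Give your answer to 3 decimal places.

var(-0.5S_1 - 2S_2) = (-0.5)²·var(S_1) + (-2)²·var(S_2) + 2·(-0.5)·(-2)·cov(S_1,S_2)
= 0.25·1.16 + 4·0.36 + 2·0.25 = 2.23

2.230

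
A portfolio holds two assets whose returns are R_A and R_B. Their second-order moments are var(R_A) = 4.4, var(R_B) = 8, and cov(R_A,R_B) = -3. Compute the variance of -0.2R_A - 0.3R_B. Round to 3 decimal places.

var(-0.2R_A - 0.3R_B) = (-0.2)²·var(R_A) + (-0.3)²·var(R_B) + 2·(-0.2)·(-0.3)·cov(R_A,R_B)
= 0.04·4.4 + 0.09·8 + 0.12·-3 = 0.536

0.536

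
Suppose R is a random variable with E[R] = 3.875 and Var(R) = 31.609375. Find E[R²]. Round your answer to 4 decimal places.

E[R²] = Var(R) + (E[R])² = 31.609375 + (3.875)² = 46.625

46.6250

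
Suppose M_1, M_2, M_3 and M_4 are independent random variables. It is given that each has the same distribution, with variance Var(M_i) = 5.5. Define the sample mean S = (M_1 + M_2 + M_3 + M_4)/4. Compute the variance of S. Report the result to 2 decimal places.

By independence, Var(S) = (0.25)²Var(M_1) + (0.25)²Var(M_2) + (0.25)²Var(M_3) + (0.25)²Var(M_4)
= (0.25)²·5.5 + (0.25)²·5.5 + (0.25)²·5.5 + (0.25)²·5.5 = 1.375

1.38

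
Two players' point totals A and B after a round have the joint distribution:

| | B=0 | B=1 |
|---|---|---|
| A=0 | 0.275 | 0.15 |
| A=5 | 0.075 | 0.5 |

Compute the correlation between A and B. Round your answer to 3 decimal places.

E[A] = 2.875,  E[B] = 0.65
E[AB] = 2.5
Cov(A,B) = E[AB] − E[A]E[B] = 2.5 − (2.875)(0.65) = 0.63125
V(A) = 6.109375,  V(B) = 0.2275
ρ = 0.63125 / √(6.109375·0.2275) ≈ 0.535

0.535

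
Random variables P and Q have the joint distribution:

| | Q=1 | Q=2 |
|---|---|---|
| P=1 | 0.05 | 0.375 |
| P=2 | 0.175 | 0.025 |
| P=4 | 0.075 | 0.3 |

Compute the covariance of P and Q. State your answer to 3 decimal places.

-0.003

E[P] = 2.325,  E[Q] = 1.7
E[PQ] = 3.95
cov(P,Q) = E[PQ] − E[P]E[Q] = 3.95 − (2.325)(1.7) = -0.0025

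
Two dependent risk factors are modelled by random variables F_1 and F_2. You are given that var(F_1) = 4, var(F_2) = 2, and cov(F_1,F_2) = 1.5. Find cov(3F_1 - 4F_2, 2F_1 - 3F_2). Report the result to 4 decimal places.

22.5000

cov(3F_1 - 4F_2, 2F_1 - 3F_2) = (3)(2)var(F_1) + (-4)(-3)var(F_2) + [(3)(-3) + (-4)(2)]cov(F_1,F_2)
= 6·4 + 12·2 + -17·1.5 = 22.5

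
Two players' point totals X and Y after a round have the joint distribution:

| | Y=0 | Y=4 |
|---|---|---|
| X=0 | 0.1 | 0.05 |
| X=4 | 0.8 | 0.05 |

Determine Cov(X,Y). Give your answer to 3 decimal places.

E[X] = 3.4,  E[Y] = 0.4
E[XY] = 0.8
Cov(X,Y) = E[XY] − E[X]E[Y] = 0.8 − (3.4)(0.4) = -0.56

-0.560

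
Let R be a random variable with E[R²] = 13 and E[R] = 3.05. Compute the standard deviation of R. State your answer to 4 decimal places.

Var(R) = 13 − (3.05)² = 3.6975
SD(R) = √3.6975 ≈ 1.9229

1.9229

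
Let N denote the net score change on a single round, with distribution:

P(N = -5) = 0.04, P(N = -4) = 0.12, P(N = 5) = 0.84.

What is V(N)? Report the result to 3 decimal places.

E[N] = (-5)(0.04) + (-4)(0.12) + (5)(0.84) = 3.52
E[N²] = (-5)²(0.04) + (-4)²(0.12) + (5)²(0.84) = 23.92
V(N) = E[N²] − (E[N])² = 23.92 − (3.52)² = 11.5296

11.530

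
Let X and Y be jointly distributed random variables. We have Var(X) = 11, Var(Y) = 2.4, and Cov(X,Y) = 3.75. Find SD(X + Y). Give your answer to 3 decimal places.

4.572

Var(X + Y) = (1)²·Var(X) + (1)²·Var(Y) + 2·(1)·(1)·Cov(X,Y)
= 1·11 + 1·2.4 + 2·3.75 = 20.9
SD(X + Y) = √20.9 ≈ 4.572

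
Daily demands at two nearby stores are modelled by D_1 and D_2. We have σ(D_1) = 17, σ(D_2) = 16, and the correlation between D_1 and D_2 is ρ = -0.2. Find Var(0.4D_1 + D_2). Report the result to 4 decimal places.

258.7200

Var(D_1) = (17)² = 289;  Var(D_2) = (16)² = 256
cov(D_1,D_2) = ρ·σ(D_1)·σ(D_2) = -0.2·17·16 = -54.4
Var(0.4D_1 + D_2) = (0.4)²·Var(D_1) + (1)²·Var(D_2) + 2·(0.4)·(1)·cov(D_1,D_2)
= 0.16·289 + 1·256 + 0.8·-54.4 = 258.72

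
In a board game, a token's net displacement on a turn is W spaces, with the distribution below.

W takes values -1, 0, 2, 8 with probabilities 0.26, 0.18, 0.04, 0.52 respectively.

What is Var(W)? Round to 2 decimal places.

E[W] = (-1)(0.26) + (0)(0.18) + (2)(0.04) + (8)(0.52) = 3.98
E[W²] = (-1)²(0.26) + (0)²(0.18) + (2)²(0.04) + (8)²(0.52) = 33.7
Var(W) = E[W²] − (E[W])² = 33.7 − (3.98)² = 17.8596

17.86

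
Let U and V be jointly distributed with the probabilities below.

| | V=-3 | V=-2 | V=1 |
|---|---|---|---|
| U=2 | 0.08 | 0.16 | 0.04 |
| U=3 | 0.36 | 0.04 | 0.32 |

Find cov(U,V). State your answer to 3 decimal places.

0.139

E[U] = 2.72,  E[V] = -1.36
E[UV] = -3.56
cov(U,V) = E[UV] − E[U]E[V] = -3.56 − (2.72)(-1.36) = 0.1392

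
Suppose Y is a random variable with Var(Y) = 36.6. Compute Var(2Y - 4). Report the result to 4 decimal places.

146.4000

Var(2Y - 4) = (2)²·Var(Y) = 4·36.6 = 146.4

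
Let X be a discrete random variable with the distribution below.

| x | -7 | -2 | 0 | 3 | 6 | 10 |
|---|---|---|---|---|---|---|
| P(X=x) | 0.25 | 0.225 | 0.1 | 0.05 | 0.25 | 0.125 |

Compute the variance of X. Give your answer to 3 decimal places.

34.610

E[X] = (-7)(0.25) + (-2)(0.225) + (0)(0.1) + (3)(0.05) + (6)(0.25) + (10)(0.125) = 0.7
E[X²] = (-7)²(0.25) + (-2)²(0.225) + (0)²(0.1) + (3)²(0.05) + (6)²(0.25) + (10)²(0.125) = 35.1
var(X) = E[X²] − (E[X])² = 35.1 − (0.7)² = 34.61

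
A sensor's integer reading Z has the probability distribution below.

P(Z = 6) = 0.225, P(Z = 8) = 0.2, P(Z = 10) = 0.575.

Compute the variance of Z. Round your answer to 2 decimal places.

E[Z] = (6)(0.225) + (8)(0.2) + (10)(0.575) = 8.7
E[Z²] = (6)²(0.225) + (8)²(0.2) + (10)²(0.575) = 78.4
V(Z) = E[Z²] − (E[Z])² = 78.4 − (8.7)² = 2.71

2.71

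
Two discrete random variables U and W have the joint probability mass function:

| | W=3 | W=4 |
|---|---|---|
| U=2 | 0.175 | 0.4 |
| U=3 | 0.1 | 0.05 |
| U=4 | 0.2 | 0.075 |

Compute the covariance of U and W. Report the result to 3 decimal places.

-0.168

E[U] = 2.7,  E[W] = 3.525
E[UW] = 9.35
cov(U,W) = E[UW] − E[U]E[W] = 9.35 − (2.7)(3.525) = -0.1675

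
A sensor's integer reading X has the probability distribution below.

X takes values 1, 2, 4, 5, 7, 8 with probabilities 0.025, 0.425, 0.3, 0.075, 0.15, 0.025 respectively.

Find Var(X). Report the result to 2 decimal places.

3.66

E[X] = (1)(0.025) + (2)(0.425) + (4)(0.3) + (5)(0.075) + (7)(0.15) + (8)(0.025) = 3.7
E[X²] = (1)²(0.025) + (2)²(0.425) + (4)²(0.3) + (5)²(0.075) + (7)²(0.15) + (8)²(0.025) = 17.35
Var(X) = E[X²] − (E[X])² = 17.35 − (3.7)² = 3.66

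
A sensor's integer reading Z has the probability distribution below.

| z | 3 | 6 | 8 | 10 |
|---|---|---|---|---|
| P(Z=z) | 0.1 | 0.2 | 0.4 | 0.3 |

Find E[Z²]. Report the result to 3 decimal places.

63.700

E[Z²] = (3)²(0.1) + (6)²(0.2) + (8)²(0.4) + (10)²(0.3) = 63.7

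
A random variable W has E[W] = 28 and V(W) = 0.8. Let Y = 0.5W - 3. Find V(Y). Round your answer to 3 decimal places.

0.200

V(0.5W - 3) = (0.5)²·V(W) = 0.25·0.8 = 0.2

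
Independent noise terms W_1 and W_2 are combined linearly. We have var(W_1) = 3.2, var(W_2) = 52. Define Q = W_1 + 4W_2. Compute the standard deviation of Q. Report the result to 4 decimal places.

28.8998

By independence, var(Q) = (1)²var(W_1) + (4)²var(W_2)
= (1)²·3.2 + (4)²·52 = 835.2
SD(Q) = √835.2 ≈ 28.8998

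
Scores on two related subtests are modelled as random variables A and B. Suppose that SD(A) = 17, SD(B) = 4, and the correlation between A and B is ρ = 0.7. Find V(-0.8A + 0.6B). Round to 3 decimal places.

V(A) = (17)² = 289;  V(B) = (4)² = 16
cov(A,B) = ρ·SD(A)·SD(B) = 0.7·17·4 = 47.6
V(-0.8A + 0.6B) = (-0.8)²·V(A) + (0.6)²·V(B) + 2·(-0.8)·(0.6)·cov(A,B)
= 0.64·289 + 0.36·16 + -0.96·47.6 = 145.024

145.024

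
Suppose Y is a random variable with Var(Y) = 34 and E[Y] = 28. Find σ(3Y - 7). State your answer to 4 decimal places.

17.4929

Var(3Y - 7) = (3)²·34 = 306
σ(3Y - 7) = √306 ≈ 17.4929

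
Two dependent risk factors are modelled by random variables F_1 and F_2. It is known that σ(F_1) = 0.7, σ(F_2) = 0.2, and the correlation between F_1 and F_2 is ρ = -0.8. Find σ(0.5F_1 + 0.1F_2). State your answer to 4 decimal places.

0.3342

Var(F_1) = (0.7)² = 0.49;  Var(F_2) = (0.2)² = 0.04
Cov(F_1,F_2) = ρ·σ(F_1)·σ(F_2) = -0.8·0.7·0.2 = -0.112
Var(0.5F_1 + 0.1F_2) = (0.5)²·Var(F_1) + (0.1)²·Var(F_2) + 2·(0.5)·(0.1)·Cov(F_1,F_2)
= 0.25·0.49 + 0.01·0.04 + 0.1·-0.112 = 0.1117
σ(0.5F_1 + 0.1F_2) = √0.1117 ≈ 0.3342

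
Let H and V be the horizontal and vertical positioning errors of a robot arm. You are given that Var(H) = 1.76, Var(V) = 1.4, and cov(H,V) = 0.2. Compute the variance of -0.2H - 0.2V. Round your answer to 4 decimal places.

0.1424

Var(-0.2H - 0.2V) = (-0.2)²·Var(H) + (-0.2)²·Var(V) + 2·(-0.2)·(-0.2)·cov(H,V)
= 0.04·1.76 + 0.04·1.4 + 0.08·0.2 = 0.1424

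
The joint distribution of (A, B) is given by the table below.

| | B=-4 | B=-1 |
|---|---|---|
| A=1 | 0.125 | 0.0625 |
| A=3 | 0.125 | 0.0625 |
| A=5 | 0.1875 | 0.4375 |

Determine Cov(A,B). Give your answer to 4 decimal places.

E[A] = 3.875,  E[B] = -2.3125
E[AB] = -8.1875
Cov(A,B) = E[AB] − E[A]E[B] = -8.1875 − (3.875)(-2.3125) = 0.7734375

0.7734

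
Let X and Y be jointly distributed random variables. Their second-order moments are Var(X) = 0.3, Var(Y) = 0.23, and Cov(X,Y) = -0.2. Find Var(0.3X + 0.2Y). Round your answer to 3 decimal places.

Var(0.3X + 0.2Y) = (0.3)²·Var(X) + (0.2)²·Var(Y) + 2·(0.3)·(0.2)·Cov(X,Y)
= 0.09·0.3 + 0.04·0.23 + 0.12·-0.2 = 0.0122

0.012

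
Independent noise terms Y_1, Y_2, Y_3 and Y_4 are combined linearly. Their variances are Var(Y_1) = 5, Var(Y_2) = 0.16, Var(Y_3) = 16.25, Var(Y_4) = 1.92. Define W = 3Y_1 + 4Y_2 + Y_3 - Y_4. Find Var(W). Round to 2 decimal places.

65.73

By independence, Var(W) = (3)²Var(Y_1) + (4)²Var(Y_2) + (1)²Var(Y_3) + (-1)²Var(Y_4)
= (3)²·5 + (4)²·0.16 + (1)²·16.25 + (-1)²·1.92 = 65.73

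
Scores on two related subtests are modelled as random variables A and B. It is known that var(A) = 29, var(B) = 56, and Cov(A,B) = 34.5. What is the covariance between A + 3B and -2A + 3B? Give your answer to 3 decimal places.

Cov(A + 3B, -2A + 3B) = (1)(-2)var(A) + (3)(3)var(B) + [(1)(3) + (3)(-2)]Cov(A,B)
= -2·29 + 9·56 + -3·34.5 = 342.5

342.500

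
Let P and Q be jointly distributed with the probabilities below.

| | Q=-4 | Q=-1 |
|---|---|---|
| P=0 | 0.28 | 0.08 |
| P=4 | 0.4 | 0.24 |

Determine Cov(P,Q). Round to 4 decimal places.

E[P] = 2.56,  E[Q] = -3.04
E[PQ] = -7.36
Cov(P,Q) = E[PQ] − E[P]E[Q] = -7.36 − (2.56)(-3.04) = 0.4224

0.4224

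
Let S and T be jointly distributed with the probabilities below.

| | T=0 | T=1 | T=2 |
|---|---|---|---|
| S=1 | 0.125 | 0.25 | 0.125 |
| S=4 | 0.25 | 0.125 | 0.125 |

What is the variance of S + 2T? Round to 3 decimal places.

3.938

E[S] = 2.5,  E[T] = 0.875,  E[ST] = 2
Var(S) = 8.5 − (2.5)² = 2.25;  Var(T) = 1.375 − (0.875)² = 0.609375
Cov(S,T) = 2 − (2.5)(0.875) = -0.1875
Var(S + 2T) = (1)²·2.25 + (2)²·0.609375 + 2·(1)·(2)·-0.1875 = 3.9375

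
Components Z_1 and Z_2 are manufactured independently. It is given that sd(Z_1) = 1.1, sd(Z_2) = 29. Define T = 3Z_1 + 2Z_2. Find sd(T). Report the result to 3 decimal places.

58.094

Var(Z_1) = 1.21, Var(Z_2) = 841
By independence, Var(T) = (3)²Var(Z_1) + (2)²Var(Z_2)
= (3)²·1.21 + (2)²·841 = 3374.89
sd(T) = √3374.89 ≈ 58.094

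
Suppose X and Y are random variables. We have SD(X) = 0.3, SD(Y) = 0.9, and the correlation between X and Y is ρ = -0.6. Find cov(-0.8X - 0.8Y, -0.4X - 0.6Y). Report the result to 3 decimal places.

0.288

Var(X) = (0.3)² = 0.09;  Var(Y) = (0.9)² = 0.81
cov(X,Y) = ρ·SD(X)·SD(Y) = -0.6·0.3·0.9 = -0.162
cov(-0.8X - 0.8Y, -0.4X - 0.6Y) = (-0.8)(-0.4)Var(X) + (-0.8)(-0.6)Var(Y) + [(-0.8)(-0.6) + (-0.8)(-0.4)]cov(X,Y)
= 0.32·0.09 + 0.48·0.81 + 0.8·-0.162 = 0.288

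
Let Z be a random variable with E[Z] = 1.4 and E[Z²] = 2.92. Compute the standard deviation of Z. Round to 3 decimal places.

var(Z) = 2.92 − (1.4)² = 0.96
SD(Z) = √0.96 ≈ 0.980

0.980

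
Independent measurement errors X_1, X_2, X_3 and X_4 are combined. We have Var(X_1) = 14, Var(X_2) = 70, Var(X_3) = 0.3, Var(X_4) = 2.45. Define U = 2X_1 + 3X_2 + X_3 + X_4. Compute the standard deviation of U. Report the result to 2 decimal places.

26.24

By independence, Var(U) = (2)²Var(X_1) + (3)²Var(X_2) + (1)²Var(X_3) + (1)²Var(X_4)
= (2)²·14 + (3)²·70 + (1)²·0.3 + (1)²·2.45 = 688.75
SD(U) = √688.75 ≈ 26.24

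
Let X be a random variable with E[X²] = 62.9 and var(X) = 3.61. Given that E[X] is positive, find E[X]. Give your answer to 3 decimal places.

7.700

(E[X])² = E[X²] − var(X) = 62.9 − 3.61 = 59.29
E[X] = √59.29 = 7.7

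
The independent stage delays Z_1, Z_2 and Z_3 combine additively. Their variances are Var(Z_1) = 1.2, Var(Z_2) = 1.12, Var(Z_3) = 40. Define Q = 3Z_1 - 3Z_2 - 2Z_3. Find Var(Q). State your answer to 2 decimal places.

180.88

By independence, Var(Q) = (3)²Var(Z_1) + (-3)²Var(Z_2) + (-2)²Var(Z_3)
= (3)²·1.2 + (-3)²·1.12 + (-2)²·40 = 180.88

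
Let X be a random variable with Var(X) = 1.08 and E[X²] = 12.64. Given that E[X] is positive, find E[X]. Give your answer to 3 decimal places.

(E[X])² = E[X²] − Var(X) = 12.64 − 1.08 = 11.56
E[X] = √11.56 = 3.4

3.400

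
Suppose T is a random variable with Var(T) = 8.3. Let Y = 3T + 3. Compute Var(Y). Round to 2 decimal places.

74.70

Var(3T + 3) = (3)²·Var(T) = 9·8.3 = 74.7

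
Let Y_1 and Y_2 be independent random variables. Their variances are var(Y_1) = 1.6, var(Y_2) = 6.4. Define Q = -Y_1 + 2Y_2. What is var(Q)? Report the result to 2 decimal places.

27.20

By independence, var(Q) = (-1)²var(Y_1) + (2)²var(Y_2)
= (-1)²·1.6 + (2)²·6.4 = 27.2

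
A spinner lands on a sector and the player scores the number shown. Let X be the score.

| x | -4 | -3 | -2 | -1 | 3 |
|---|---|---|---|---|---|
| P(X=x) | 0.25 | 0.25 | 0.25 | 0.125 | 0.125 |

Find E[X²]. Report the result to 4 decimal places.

E[X²] = (-4)²(0.25) + (-3)²(0.25) + (-2)²(0.25) + (-1)²(0.125) + (3)²(0.125) = 8.5

8.5000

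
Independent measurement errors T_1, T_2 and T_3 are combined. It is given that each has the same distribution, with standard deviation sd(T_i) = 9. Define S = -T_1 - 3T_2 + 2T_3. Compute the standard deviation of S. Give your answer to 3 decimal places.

Var(T_i) = (9)² = 81
By independence, Var(S) = (-1)²Var(T_1) + (-3)²Var(T_2) + (2)²Var(T_3)
= (-1)²·81 + (-3)²·81 + (2)²·81 = 1134
sd(S) = √1134 ≈ 33.675

33.675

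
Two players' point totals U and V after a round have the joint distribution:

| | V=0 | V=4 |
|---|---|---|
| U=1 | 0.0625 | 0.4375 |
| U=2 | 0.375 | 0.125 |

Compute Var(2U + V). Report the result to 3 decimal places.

E[U] = 1.5,  E[V] = 2.25,  E[UV] = 2.75
Var(U) = 2.5 − (1.5)² = 0.25;  Var(V) = 9 − (2.25)² = 3.9375
Cov(U,V) = 2.75 − (1.5)(2.25) = -0.625
Var(2U + V) = (2)²·0.25 + (1)²·3.9375 + 2·(2)·(1)·-0.625 = 2.4375

2.438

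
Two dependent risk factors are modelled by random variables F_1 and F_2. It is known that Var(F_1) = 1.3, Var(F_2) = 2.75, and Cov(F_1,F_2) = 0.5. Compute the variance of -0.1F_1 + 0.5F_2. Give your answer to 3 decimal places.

Var(-0.1F_1 + 0.5F_2) = (-0.1)²·Var(F_1) + (0.5)²·Var(F_2) + 2·(-0.1)·(0.5)·Cov(F_1,F_2)
= 0.01·1.3 + 0.25·2.75 + -0.1·0.5 = 0.6505

0.651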